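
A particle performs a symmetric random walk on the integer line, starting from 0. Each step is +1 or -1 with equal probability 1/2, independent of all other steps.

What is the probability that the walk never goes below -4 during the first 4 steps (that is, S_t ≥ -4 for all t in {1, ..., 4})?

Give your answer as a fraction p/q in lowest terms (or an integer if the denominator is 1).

Let f(t,s) = #length-t paths at position s with S_1..S_t all ≥ -4.
f(t,s) = f(t-1,s-1) + f(t-1,s+1) for s ≥ -4; f(t,s) = 0 for s < -4.
t=0: f(0,0)=1
t=1: f(1,-1)=1 f(1,1)=1
t=2: f(2,-2)=1 f(2,0)=2 f(2,2)=1
t=3: f(3,-3)=1 f(3,-1)=3 f(3,1)=3 f(3,3)=1
t=4: f(4,-4)=1 f(4,-2)=4 f(4,0)=6 f(4,2)=4 f(4,4)=1
Σ_s f(4,s) = 16
P = 16/16 = 1

Answer: 1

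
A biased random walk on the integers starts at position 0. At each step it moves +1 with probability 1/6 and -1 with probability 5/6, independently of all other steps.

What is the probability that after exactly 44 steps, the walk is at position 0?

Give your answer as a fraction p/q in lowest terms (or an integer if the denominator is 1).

Answer: 209023452174663543701171875/721844705097561639663297682735104

Derivation:
To be at 0 after 44 steps: need exactly 22 steps of +1 and 22 of -1.
Number of such sequences: C(44,22) = 2104098963720
Each has probability (1/6)^22 · (5/6)^22 = 2384185791015625/17324272922341479351919144385642496
P = 2104098963720 · 2384185791015625/17324272922341479351919144385642496 = 209023452174663543701171875/721844705097561639663297682735104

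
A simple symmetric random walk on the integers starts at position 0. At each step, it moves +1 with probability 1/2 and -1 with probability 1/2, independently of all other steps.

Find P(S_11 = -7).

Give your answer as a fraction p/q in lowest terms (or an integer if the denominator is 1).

Answer: 55/2048

Derivation:
To reach position -7 after 11 steps: need 2 steps of +1 and 9 of -1.
Favorable paths: C(11,2) = 55
Total paths: 2^11 = 2048
P = 55/2048 = 55/2048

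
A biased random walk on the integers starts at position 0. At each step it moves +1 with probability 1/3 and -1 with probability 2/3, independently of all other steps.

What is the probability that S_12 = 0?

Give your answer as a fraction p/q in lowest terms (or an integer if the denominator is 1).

Answer: 19712/177147

Derivation:
To be at 0 after 12 steps: need exactly 6 steps of +1 and 6 of -1.
Number of such sequences: C(12,6) = 924
Each has probability (1/3)^6 · (2/3)^6 = 64/531441
P = 924 · 64/531441 = 19712/177147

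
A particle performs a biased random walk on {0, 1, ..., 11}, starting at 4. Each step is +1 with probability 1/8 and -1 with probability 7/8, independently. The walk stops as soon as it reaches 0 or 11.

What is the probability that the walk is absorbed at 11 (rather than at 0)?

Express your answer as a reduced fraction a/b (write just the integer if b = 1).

Biased walk: p = 1/8, q = 7/8, r = q/p = 7
Gambler's ruin: P(hit 11 before 0 | start at 4) = (1 - r^a)/(1 - r^N)
r^4 = 2401; r^11 = 1977326743
P = (1 - 2401) / (1 - 1977326743) = -2400 / -1977326742 = 400/329554457

Answer: 400/329554457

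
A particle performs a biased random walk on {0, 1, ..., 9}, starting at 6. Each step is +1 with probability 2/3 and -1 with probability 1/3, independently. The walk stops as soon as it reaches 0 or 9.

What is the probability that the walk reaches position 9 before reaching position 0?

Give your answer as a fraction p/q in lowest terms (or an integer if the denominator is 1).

Biased walk: p = 2/3, q = 1/3, r = q/p = 1/2
Gambler's ruin: P(hit 9 before 0 | start at 6) = (1 - r^a)/(1 - r^N)
r^6 = 1/64; r^9 = 1/512
P = (1 - 1/64) / (1 - 1/512) = 63/64 / 511/512 = 72/73

Answer: 72/73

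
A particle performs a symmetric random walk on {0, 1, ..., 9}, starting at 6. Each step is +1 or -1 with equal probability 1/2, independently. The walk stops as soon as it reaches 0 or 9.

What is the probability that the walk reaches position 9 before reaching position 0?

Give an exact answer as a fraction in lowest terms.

Answer: 2/3

Derivation:
Symmetric walk (p = 1/2): the harmonic-function argument gives P(hit 9 before 0 | start at 6) = a/N.
P = 6/9 = 2/3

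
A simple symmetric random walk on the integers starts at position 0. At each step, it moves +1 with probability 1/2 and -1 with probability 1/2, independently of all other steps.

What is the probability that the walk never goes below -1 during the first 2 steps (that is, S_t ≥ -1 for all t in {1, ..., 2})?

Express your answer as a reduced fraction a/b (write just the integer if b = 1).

Let f(t,s) = #length-t paths at position s with S_1..S_t all ≥ -1.
f(t,s) = f(t-1,s-1) + f(t-1,s+1) for s ≥ -1; f(t,s) = 0 for s < -1.
t=0: f(0,0)=1
t=1: f(1,-1)=1 f(1,1)=1
t=2: f(2,0)=2 f(2,2)=1
Σ_s f(2,s) = 3
P = 3/4 = 3/4

Answer: 3/4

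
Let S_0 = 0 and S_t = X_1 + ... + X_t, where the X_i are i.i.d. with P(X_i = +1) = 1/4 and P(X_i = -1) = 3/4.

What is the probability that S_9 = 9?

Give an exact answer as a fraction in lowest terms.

To reach position 9 after 9 steps: need 9 steps of +1 and 0 steps of -1.
Number of such sequences: C(9,9) = 1
Each has probability (1/4)^9 · (3/4)^0 = 1/262144
P = 1 · 1/262144 = 1/262144

Answer: 1/262144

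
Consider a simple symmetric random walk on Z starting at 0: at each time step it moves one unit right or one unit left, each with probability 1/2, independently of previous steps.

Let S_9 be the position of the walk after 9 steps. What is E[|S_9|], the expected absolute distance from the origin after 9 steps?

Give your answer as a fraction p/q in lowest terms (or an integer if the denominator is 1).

S_9 takes values m ≡ 1 (mod 2) with |m| ≤ 9; P(S_9=m) = C(9,(9+m)/2)/2^9.
Total paths: 2^9 = 512
Distribution: P(S=-9)=1/512, P(S=-7)=9/512, P(S=-5)=36/512, P(S=-3)=84/512, P(S=-1)=126/512, P(S=1)=126/512, P(S=3)=84/512, P(S=5)=36/512, P(S=7)=9/512, P(S=9)=1/512
E[|S_9|] = Σ_m |m|·P(S_9=m) = 1260/512 = 315/128

Answer: 315/128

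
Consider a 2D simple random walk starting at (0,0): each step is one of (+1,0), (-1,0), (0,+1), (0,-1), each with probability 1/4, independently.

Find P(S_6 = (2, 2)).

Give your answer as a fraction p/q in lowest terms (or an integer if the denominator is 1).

Let h be the number of horizontal steps (so 6-h are vertical). To end at (2,2) need (h+2)/2 right-steps and ((6-h)+2)/2 up-steps.
Sum over h with 2 ≤ h ≤ 4, h ≡ 0 (mod 2), 6-h ≡ 0 (mod 2):
h=2: C(6,2)·C(2,2)·C(4,3) = 15·1·4 = 60
h=4: C(6,4)·C(4,3)·C(2,2) = 15·4·1 = 60
Total favorable: 120
Total paths: 4^6 = 4096
P = 120/4096 = 15/512

Answer: 15/512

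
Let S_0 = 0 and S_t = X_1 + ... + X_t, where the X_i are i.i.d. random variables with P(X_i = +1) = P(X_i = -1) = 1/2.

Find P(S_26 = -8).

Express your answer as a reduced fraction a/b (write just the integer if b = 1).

Answer: 1562275/33554432

Derivation:
To reach position -8 after 26 steps: need 9 steps of +1 and 17 of -1.
Favorable paths: C(26,9) = 3124550
Total paths: 2^26 = 67108864
P = 3124550/67108864 = 1562275/33554432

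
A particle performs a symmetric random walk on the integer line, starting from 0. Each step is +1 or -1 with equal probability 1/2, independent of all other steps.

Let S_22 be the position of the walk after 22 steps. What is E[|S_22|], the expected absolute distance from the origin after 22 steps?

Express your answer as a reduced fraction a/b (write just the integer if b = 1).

S_22 takes values m ≡ 0 (mod 2) with |m| ≤ 22; P(S_22=m) = C(22,(22+m)/2)/2^22.
Total paths: 2^22 = 4194304
Distribution: P(S=-22)=1/4194304, P(S=-20)=22/4194304, P(S=-18)=231/4194304, P(S=-16)=1540/4194304, P(S=-14)=7315/4194304, P(S=-12)=26334/4194304, P(S=-10)=74613/4194304, P(S=-8)=170544/4194304, P(S=-6)=319770/4194304, P(S=-4)=497420/4194304, P(S=-2)=646646/4194304, P(S=0)=705432/4194304, P(S=2)=646646/4194304, P(S=4)=497420/4194304, P(S=6)=319770/4194304, P(S=8)=170544/4194304, P(S=10)=74613/4194304, P(S=12)=26334/4194304, P(S=14)=7315/4194304, P(S=16)=1540/4194304, P(S=18)=231/4194304, P(S=20)=22/4194304, P(S=22)=1/4194304
E[|S_22|] = Σ_m |m|·P(S_22=m) = 15519504/4194304 = 969969/262144

Answer: 969969/262144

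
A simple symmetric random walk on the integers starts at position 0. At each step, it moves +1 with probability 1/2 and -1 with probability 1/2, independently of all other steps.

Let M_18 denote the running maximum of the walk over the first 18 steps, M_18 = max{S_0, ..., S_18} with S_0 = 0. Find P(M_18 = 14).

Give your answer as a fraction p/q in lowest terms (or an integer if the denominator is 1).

Answer: 153/262144

Derivation:
Let M_18 = max(S_0,...,S_18). Use the reflection principle: for j ≥ 1, #{paths with M_18 ≥ j} = #{S_18 ≥ j} + #{S_18 ≥ j+1}.
By reflection, #{M_18 ≥ 14} = #{S_18 ≥ 14} + #{S_18 ≥ 15} = 172 + 19 = 191.
#{M_18 ≥ 15} = #{S_18 ≥ 15} + #{S_18 ≥ 16} = 19 + 19 = 38.
#{M_18 = 14} = 191 - 38 = 153.
P(M_18 = 14) = 153/262144 = 153/262144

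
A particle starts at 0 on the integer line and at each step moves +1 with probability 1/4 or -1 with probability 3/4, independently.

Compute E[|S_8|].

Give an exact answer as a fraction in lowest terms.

S_8 takes values m ≡ 0 (mod 2) with |m| ≤ 8; P(S_8=m) = C(8,(8+m)/2) · (1/4)^((8+m)/2) · (3/4)^((8-m)/2).
Distribution: P(S=-8)=6561/65536, P(S=-6)=2187/8192, P(S=-4)=5103/16384, P(S=-2)=1701/8192, P(S=0)=2835/32768, P(S=2)=189/8192, P(S=4)=63/16384, P(S=6)=3/8192, P(S=8)=1/65536
E[|S_8|] = Σ_m |m|·P(S_8=m) = 16907/4096

Answer: 16907/4096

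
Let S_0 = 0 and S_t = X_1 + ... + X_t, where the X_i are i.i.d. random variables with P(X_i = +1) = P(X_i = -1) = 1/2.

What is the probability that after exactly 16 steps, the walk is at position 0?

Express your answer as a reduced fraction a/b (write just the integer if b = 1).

To return to 0 after 16 steps: need exactly 8 steps of +1 and 8 of -1.
Favorable paths: C(16,8) = 12870
Total paths: 2^16 = 65536
P = 12870/65536 = 6435/32768

Answer: 6435/32768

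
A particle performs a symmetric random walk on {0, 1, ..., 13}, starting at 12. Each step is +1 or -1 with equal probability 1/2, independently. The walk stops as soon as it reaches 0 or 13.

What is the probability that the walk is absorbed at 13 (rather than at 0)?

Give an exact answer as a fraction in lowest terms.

Answer: 12/13

Derivation:
Symmetric walk (p = 1/2): the harmonic-function argument gives P(hit 13 before 0 | start at 12) = a/N.
P = 12/13 = 12/13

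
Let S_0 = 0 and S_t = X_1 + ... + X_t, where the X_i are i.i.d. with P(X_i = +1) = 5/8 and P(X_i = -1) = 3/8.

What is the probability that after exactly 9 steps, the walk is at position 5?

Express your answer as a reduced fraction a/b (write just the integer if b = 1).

Answer: 6328125/33554432

Derivation:
To reach position 5 after 9 steps: need 7 steps of +1 and 2 steps of -1.
Number of such sequences: C(9,7) = 36
Each has probability (5/8)^7 · (3/8)^2 = 703125/134217728
P = 36 · 703125/134217728 = 6328125/33554432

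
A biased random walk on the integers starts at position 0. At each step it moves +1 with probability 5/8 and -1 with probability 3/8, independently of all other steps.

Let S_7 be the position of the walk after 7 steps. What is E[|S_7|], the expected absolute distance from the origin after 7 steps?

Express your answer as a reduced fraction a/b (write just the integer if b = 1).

Answer: 169687/65536

Derivation:
S_7 takes values m ≡ 1 (mod 2) with |m| ≤ 7; P(S_7=m) = C(7,(7+m)/2) · (5/8)^((7+m)/2) · (3/8)^((7-m)/2).
Distribution: P(S=-7)=2187/2097152, P(S=-5)=25515/2097152, P(S=-3)=127575/2097152, P(S=-1)=354375/2097152, P(S=1)=590625/2097152, P(S=3)=590625/2097152, P(S=5)=328125/2097152, P(S=7)=78125/2097152
E[|S_7|] = Σ_m |m|·P(S_7=m) = 169687/65536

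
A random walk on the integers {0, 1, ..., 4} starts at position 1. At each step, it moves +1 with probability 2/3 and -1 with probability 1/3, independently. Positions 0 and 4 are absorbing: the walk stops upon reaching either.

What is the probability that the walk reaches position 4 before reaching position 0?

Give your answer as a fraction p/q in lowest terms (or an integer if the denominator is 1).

Answer: 8/15

Derivation:
Biased walk: p = 2/3, q = 1/3, r = q/p = 1/2
Gambler's ruin: P(hit 4 before 0 | start at 1) = (1 - r^a)/(1 - r^N)
r^1 = 1/2; r^4 = 1/16
P = (1 - 1/2) / (1 - 1/16) = 1/2 / 15/16 = 8/15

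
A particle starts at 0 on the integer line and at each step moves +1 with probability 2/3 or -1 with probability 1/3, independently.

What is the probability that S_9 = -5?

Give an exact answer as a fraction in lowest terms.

To reach position -5 after 9 steps: need 2 steps of +1 and 7 steps of -1.
Number of such sequences: C(9,2) = 36
Each has probability (2/3)^2 · (1/3)^7 = 4/19683
P = 36 · 4/19683 = 16/2187

Answer: 16/2187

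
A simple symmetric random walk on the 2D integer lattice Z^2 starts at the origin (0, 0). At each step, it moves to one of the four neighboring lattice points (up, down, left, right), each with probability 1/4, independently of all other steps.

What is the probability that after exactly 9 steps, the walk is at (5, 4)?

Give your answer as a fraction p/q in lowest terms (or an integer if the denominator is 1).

Answer: 63/131072

Derivation:
Let h be the number of horizontal steps (so 9-h are vertical). To end at (5,4) need (h+5)/2 right-steps and ((9-h)+4)/2 up-steps.
Sum over h with 5 ≤ h ≤ 5, h ≡ 1 (mod 2), 9-h ≡ 0 (mod 2):
h=5: C(9,5)·C(5,5)·C(4,4) = 126·1·1 = 126
Total favorable: 126
Total paths: 4^9 = 262144
P = 126/262144 = 63/131072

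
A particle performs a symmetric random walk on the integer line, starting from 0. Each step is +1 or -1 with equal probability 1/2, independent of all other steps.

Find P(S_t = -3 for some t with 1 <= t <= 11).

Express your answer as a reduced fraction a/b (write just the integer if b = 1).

Answer: 397/1024

Derivation:
Count via complement. Let g(t,s) = #length-t paths at position s with S_1..S_t all ≠ -3.
g(t,s) = g(t-1,s-1) + g(t-1,s+1) for s ≠ -3; g(t,-3) = 0.
t=0: g(0,0)=1
t=1: g(1,-1)=1 g(1,1)=1
t=2: g(2,-2)=1 g(2,0)=2 g(2,2)=1
t=3: g(3,-1)=3 g(3,1)=3 g(3,3)=1
t=4: g(4,-2)=3 g(4,0)=6 g(4,2)=4 g(4,4)=1
t=5: g(5,-1)=9 g(5,1)=10 g(5,3)=5 g(5,5)=1
t=6: g(6,-2)=9 g(6,0)=19 g(6,2)=15 g(6,4)=6 g(6,6)=1
t=7: g(7,-1)=28 g(7,1)=34 g(7,3)=21 g(7,5)=7 g(7,7)=1
t=8: g(8,-2)=28 g(8,0)=62 g(8,2)=55 g(8,4)=28 g(8,6)=8 g(8,8)=1
t=9: g(9,-1)=90 g(9,1)=117 g(9,3)=83 g(9,5)=36 g(9,7)=9 g(9,9)=1
t=10: g(10,-2)=90 g(10,0)=207 g(10,2)=200 g(10,4)=119 g(10,6)=45 g(10,8)=10 g(10,10)=1
t=11: g(11,-1)=297 g(11,1)=407 g(11,3)=319 g(11,5)=164 g(11,7)=55 g(11,9)=11 g(11,11)=1
Paths never hitting -3: Σ_s g(11,s) = 1254
Paths hitting -3: 2^11 - 1254 = 794
P = 794/2048 = 397/1024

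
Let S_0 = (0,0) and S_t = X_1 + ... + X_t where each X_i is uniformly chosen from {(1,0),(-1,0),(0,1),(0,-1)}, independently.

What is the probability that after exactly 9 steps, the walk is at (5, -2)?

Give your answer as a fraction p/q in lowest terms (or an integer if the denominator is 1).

Let h be the number of horizontal steps (so 9-h are vertical). To end at (5,-2) need (h+5)/2 right-steps and ((9-h)-2)/2 up-steps.
Sum over h with 5 ≤ h ≤ 7, h ≡ 1 (mod 2), 9-h ≡ 0 (mod 2):
h=5: C(9,5)·C(5,5)·C(4,1) = 126·1·4 = 504
h=7: C(9,7)·C(7,6)·C(2,0) = 36·7·1 = 252
Total favorable: 756
Total paths: 4^9 = 262144
P = 756/262144 = 189/65536

Answer: 189/65536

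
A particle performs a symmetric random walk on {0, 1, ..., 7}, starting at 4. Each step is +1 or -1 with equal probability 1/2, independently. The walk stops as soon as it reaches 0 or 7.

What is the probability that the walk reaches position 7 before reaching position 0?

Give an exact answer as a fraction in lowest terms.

Symmetric walk (p = 1/2): the harmonic-function argument gives P(hit 7 before 0 | start at 4) = a/N.
P = 4/7 = 4/7

Answer: 4/7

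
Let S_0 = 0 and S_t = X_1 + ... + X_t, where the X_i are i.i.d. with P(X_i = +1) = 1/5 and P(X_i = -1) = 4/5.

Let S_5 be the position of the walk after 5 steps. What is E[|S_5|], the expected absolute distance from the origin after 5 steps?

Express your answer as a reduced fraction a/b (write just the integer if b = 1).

S_5 takes values m ≡ 1 (mod 2) with |m| ≤ 5; P(S_5=m) = C(5,(5+m)/2) · (1/5)^((5+m)/2) · (4/5)^((5-m)/2).
Distribution: P(S=-5)=1024/3125, P(S=-3)=256/625, P(S=-1)=128/625, P(S=1)=32/625, P(S=3)=4/625, P(S=5)=1/3125
E[|S_5|] = Σ_m |m|·P(S_5=m) = 393/125

Answer: 393/125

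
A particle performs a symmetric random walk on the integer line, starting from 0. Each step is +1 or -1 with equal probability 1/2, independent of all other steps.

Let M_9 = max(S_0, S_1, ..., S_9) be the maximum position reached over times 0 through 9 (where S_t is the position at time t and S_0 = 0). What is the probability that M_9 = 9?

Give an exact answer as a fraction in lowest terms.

Answer: 1/512

Derivation:
Let M_9 = max(S_0,...,S_9). Use the reflection principle: for j ≥ 1, #{paths with M_9 ≥ j} = #{S_9 ≥ j} + #{S_9 ≥ j+1}.
By reflection, #{M_9 ≥ 9} = #{S_9 ≥ 9} + #{S_9 ≥ 10} = 1 + 0 = 1.
#{M_9 ≥ 10} = #{S_9 ≥ 10} + #{S_9 ≥ 11} = 0 + 0 = 0.
#{M_9 = 9} = 1 - 0 = 1.
P(M_9 = 9) = 1/512 = 1/512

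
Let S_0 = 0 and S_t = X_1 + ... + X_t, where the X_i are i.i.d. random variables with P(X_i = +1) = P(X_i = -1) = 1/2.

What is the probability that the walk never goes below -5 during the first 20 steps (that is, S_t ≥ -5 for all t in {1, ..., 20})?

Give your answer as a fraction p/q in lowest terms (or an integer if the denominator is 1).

Let f(t,s) = #length-t paths at position s with S_1..S_t all ≥ -5.
f(t,s) = f(t-1,s-1) + f(t-1,s+1) for s ≥ -5; f(t,s) = 0 for s < -5.
t=0: f(0,0)=1
t=1: f(1,-1)=1 f(1,1)=1
t=2: f(2,-2)=1 f(2,0)=2 f(2,2)=1
t=3: f(3,-3)=1 f(3,-1)=3 f(3,1)=3 f(3,3)=1
t=4: f(4,-4)=1 f(4,-2)=4 f(4,0)=6 f(4,2)=4 f(4,4)=1
t=5: f(5,-5)=1 f(5,-3)=5 f(5,-1)=10 f(5,1)=10 f(5,3)=5 f(5,5)=1
t=6: f(6,-4)=6 f(6,-2)=15 f(6,0)=20 f(6,2)=15 f(6,4)=6 f(6,6)=1
t=7: f(7,-5)=6 f(7,-3)=21 f(7,-1)=35 f(7,1)=35 f(7,3)=21 f(7,5)=7 f(7,7)=1
t=8: f(8,-4)=27 f(8,-2)=56 f(8,0)=70 f(8,2)=56 f(8,4)=28 f(8,6)=8 f(8,8)=1
t=9: f(9,-5)=27 f(9,-3)=83 f(9,-1)=126 f(9,1)=126 f(9,3)=84 f(9,5)=36 f(9,7)=9 f(9,9)=1
t=10: f(10,-4)=110 f(10,-2)=209 f(10,0)=252 f(10,2)=210 f(10,4)=120 f(10,6)=45 f(10,8)=10 f(10,10)=1
t=11: f(11,-5)=110 f(11,-3)=319 f(11,-1)=461 f(11,1)=462 f(11,3)=330 f(11,5)=165 f(11,7)=55 f(11,9)=11 f(11,11)=1
t=12: f(12,-4)=429 f(12,-2)=780 f(12,0)=923 f(12,2)=792 f(12,4)=495 f(12,6)=220 f(12,8)=66 f(12,10)=12 f(12,12)=1
t=13: f(13,-5)=429 f(13,-3)=1209 f(13,-1)=1703 f(13,1)=1715 f(13,3)=1287 f(13,5)=715 f(13,7)=286 f(13,9)=78 f(13,11)=13 f(13,13)=1
t=14: f(14,-4)=1638 f(14,-2)=2912 f(14,0)=3418 f(14,2)=3002 f(14,4)=2002 f(14,6)=1001 f(14,8)=364 f(14,10)=91 f(14,12)=14 f(14,14)=1
t=15: f(15,-5)=1638 f(15,-3)=4550 f(15,-1)=6330 f(15,1)=6420 f(15,3)=5004 f(15,5)=3003 f(15,7)=1365 f(15,9)=455 f(15,11)=105 f(15,13)=15 f(15,15)=1
t=16: f(16,-4)=6188 f(16,-2)=10880 f(16,0)=12750 f(16,2)=11424 f(16,4)=8007 f(16,6)=4368 f(16,8)=1820 f(16,10)=560 f(16,12)=120 f(16,14)=16 f(16,16)=1
t=17: f(17,-5)=6188 f(17,-3)=17068 f(17,-1)=23630 f(17,1)=24174 f(17,3)=19431 f(17,5)=12375 f(17,7)=6188 f(17,9)=2380 f(17,11)=680 f(17,13)=136 f(17,15)=17 f(17,17)=1
t=18: f(18,-4)=23256 f(18,-2)=40698 f(18,0)=47804 f(18,2)=43605 f(18,4)=31806 f(18,6)=18563 f(18,8)=8568 f(18,10)=3060 f(18,12)=816 f(18,14)=153 f(18,16)=18 f(18,18)=1
t=19: f(19,-5)=23256 f(19,-3)=63954 f(19,-1)=88502 f(19,1)=91409 f(19,3)=75411 f(19,5)=50369 f(19,7)=27131 f(19,9)=11628 f(19,11)=3876 f(19,13)=969 f(19,15)=171 f(19,17)=19 f(19,19)=1
t=20: f(20,-4)=87210 f(20,-2)=152456 f(20,0)=179911 f(20,2)=166820 f(20,4)=125780 f(20,6)=77500 f(20,8)=38759 f(20,10)=15504 f(20,12)=4845 f(20,14)=1140 f(20,16)=190 f(20,18)=20 f(20,20)=1
Σ_s f(20,s) = 850136
P = 850136/1048576 = 106267/131072

Answer: 106267/131072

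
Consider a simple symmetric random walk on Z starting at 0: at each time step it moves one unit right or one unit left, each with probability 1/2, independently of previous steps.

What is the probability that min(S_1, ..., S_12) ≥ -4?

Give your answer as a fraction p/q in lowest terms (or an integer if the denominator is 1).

Let f(t,s) = #length-t paths at position s with S_1..S_t all ≥ -4.
f(t,s) = f(t-1,s-1) + f(t-1,s+1) for s ≥ -4; f(t,s) = 0 for s < -4.
t=0: f(0,0)=1
t=1: f(1,-1)=1 f(1,1)=1
t=2: f(2,-2)=1 f(2,0)=2 f(2,2)=1
t=3: f(3,-3)=1 f(3,-1)=3 f(3,1)=3 f(3,3)=1
t=4: f(4,-4)=1 f(4,-2)=4 f(4,0)=6 f(4,2)=4 f(4,4)=1
t=5: f(5,-3)=5 f(5,-1)=10 f(5,1)=10 f(5,3)=5 f(5,5)=1
t=6: f(6,-4)=5 f(6,-2)=15 f(6,0)=20 f(6,2)=15 f(6,4)=6 f(6,6)=1
t=7: f(7,-3)=20 f(7,-1)=35 f(7,1)=35 f(7,3)=21 f(7,5)=7 f(7,7)=1
t=8: f(8,-4)=20 f(8,-2)=55 f(8,0)=70 f(8,2)=56 f(8,4)=28 f(8,6)=8 f(8,8)=1
t=9: f(9,-3)=75 f(9,-1)=125 f(9,1)=126 f(9,3)=84 f(9,5)=36 f(9,7)=9 f(9,9)=1
t=10: f(10,-4)=75 f(10,-2)=200 f(10,0)=251 f(10,2)=210 f(10,4)=120 f(10,6)=45 f(10,8)=10 f(10,10)=1
t=11: f(11,-3)=275 f(11,-1)=451 f(11,1)=461 f(11,3)=330 f(11,5)=165 f(11,7)=55 f(11,9)=11 f(11,11)=1
t=12: f(12,-4)=275 f(12,-2)=726 f(12,0)=912 f(12,2)=791 f(12,4)=495 f(12,6)=220 f(12,8)=66 f(12,10)=12 f(12,12)=1
Σ_s f(12,s) = 3498
P = 3498/4096 = 1749/2048

Answer: 1749/2048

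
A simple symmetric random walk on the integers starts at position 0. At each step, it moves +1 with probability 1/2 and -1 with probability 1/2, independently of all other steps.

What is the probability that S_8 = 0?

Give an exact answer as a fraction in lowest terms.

Answer: 35/128

Derivation:
To return to 0 after 8 steps: need exactly 4 steps of +1 and 4 of -1.
Favorable paths: C(8,4) = 70
Total paths: 2^8 = 256
P = 70/256 = 35/128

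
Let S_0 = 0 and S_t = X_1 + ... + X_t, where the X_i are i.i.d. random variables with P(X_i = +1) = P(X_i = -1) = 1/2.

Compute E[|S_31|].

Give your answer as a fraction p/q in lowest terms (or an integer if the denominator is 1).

Answer: 300540195/67108864

Derivation:
S_31 takes values m ≡ 1 (mod 2) with |m| ≤ 31; P(S_31=m) = C(31,(31+m)/2)/2^31.
Total paths: 2^31 = 2147483648
Distribution: P(S=-31)=1/2147483648, P(S=-29)=31/2147483648, P(S=-27)=465/2147483648, P(S=-25)=4495/2147483648, P(S=-23)=31465/2147483648, P(S=-21)=169911/2147483648, P(S=-19)=736281/2147483648, P(S=-17)=2629575/2147483648, P(S=-15)=7888725/2147483648, P(S=-13)=20160075/2147483648, P(S=-11)=44352165/2147483648, P(S=-9)=84672315/2147483648, P(S=-7)=141120525/2147483648, P(S=-5)=206253075/2147483648, P(S=-3)=265182525/2147483648, P(S=-1)=300540195/2147483648, P(S=1)=300540195/2147483648, P(S=3)=265182525/2147483648, P(S=5)=206253075/2147483648, P(S=7)=141120525/2147483648, P(S=9)=84672315/2147483648, P(S=11)=44352165/2147483648, P(S=13)=20160075/2147483648, P(S=15)=7888725/2147483648, P(S=17)=2629575/2147483648, P(S=19)=736281/2147483648, P(S=21)=169911/2147483648, P(S=23)=31465/2147483648, P(S=25)=4495/2147483648, P(S=27)=465/2147483648, P(S=29)=31/2147483648, P(S=31)=1/2147483648
E[|S_31|] = Σ_m |m|·P(S_31=m) = 9617286240/2147483648 = 300540195/67108864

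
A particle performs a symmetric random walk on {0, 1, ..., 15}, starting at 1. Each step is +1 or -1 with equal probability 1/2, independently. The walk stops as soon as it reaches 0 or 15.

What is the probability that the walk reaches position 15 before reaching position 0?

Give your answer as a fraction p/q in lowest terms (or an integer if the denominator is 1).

Answer: 1/15

Derivation:
Symmetric walk (p = 1/2): the harmonic-function argument gives P(hit 15 before 0 | start at 1) = a/N.
P = 1/15 = 1/15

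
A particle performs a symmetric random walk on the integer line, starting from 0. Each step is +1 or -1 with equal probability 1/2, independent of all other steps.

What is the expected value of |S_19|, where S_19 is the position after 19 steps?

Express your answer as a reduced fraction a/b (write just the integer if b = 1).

S_19 takes values m ≡ 1 (mod 2) with |m| ≤ 19; P(S_19=m) = C(19,(19+m)/2)/2^19.
Total paths: 2^19 = 524288
Distribution: P(S=-19)=1/524288, P(S=-17)=19/524288, P(S=-15)=171/524288, P(S=-13)=969/524288, P(S=-11)=3876/524288, P(S=-9)=11628/524288, P(S=-7)=27132/524288, P(S=-5)=50388/524288, P(S=-3)=75582/524288, P(S=-1)=92378/524288, P(S=1)=92378/524288, P(S=3)=75582/524288, P(S=5)=50388/524288, P(S=7)=27132/524288, P(S=9)=11628/524288, P(S=11)=3876/524288, P(S=13)=969/524288, P(S=15)=171/524288, P(S=17)=19/524288, P(S=19)=1/524288
E[|S_19|] = Σ_m |m|·P(S_19=m) = 1847560/524288 = 230945/65536

Answer: 230945/65536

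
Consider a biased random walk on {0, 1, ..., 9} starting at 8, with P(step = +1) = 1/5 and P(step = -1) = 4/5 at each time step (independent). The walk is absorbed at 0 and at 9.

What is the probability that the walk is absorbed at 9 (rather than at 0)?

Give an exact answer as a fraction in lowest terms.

Biased walk: p = 1/5, q = 4/5, r = q/p = 4
Gambler's ruin: P(hit 9 before 0 | start at 8) = (1 - r^a)/(1 - r^N)
r^8 = 65536; r^9 = 262144
P = (1 - 65536) / (1 - 262144) = -65535 / -262143 = 21845/87381

Answer: 21845/87381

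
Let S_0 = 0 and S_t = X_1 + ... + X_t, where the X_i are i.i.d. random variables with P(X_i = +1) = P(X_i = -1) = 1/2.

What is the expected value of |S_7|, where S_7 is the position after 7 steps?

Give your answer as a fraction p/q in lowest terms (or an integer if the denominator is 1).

S_7 takes values m ≡ 1 (mod 2) with |m| ≤ 7; P(S_7=m) = C(7,(7+m)/2)/2^7.
Total paths: 2^7 = 128
Distribution: P(S=-7)=1/128, P(S=-5)=7/128, P(S=-3)=21/128, P(S=-1)=35/128, P(S=1)=35/128, P(S=3)=21/128, P(S=5)=7/128, P(S=7)=1/128
E[|S_7|] = Σ_m |m|·P(S_7=m) = 280/128 = 35/16

Answer: 35/16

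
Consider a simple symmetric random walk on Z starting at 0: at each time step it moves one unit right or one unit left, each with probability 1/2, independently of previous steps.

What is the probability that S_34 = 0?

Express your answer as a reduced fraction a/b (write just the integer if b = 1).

To return to 0 after 34 steps: need exactly 17 steps of +1 and 17 of -1.
Favorable paths: C(34,17) = 2333606220
Total paths: 2^34 = 17179869184
P = 2333606220/17179869184 = 583401555/4294967296

Answer: 583401555/4294967296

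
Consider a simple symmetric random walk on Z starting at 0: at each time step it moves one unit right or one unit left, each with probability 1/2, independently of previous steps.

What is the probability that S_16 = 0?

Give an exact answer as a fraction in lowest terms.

Answer: 6435/32768

Derivation:
To return to 0 after 16 steps: need exactly 8 steps of +1 and 8 of -1.
Favorable paths: C(16,8) = 12870
Total paths: 2^16 = 65536
P = 12870/65536 = 6435/32768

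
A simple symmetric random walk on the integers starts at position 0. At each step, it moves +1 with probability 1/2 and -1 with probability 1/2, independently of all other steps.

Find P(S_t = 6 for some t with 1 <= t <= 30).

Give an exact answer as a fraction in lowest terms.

Count via complement. Let g(t,s) = #length-t paths at position s with S_1..S_t all ≠ 6.
g(t,s) = g(t-1,s-1) + g(t-1,s+1) for s ≠ 6; g(t,6) = 0.
t=0: g(0,0)=1
t=1: g(1,-1)=1 g(1,1)=1
t=2: g(2,-2)=1 g(2,0)=2 g(2,2)=1
t=3: g(3,-3)=1 g(3,-1)=3 g(3,1)=3 g(3,3)=1
t=4: g(4,-4)=1 g(4,-2)=4 g(4,0)=6 g(4,2)=4 g(4,4)=1
t=5: g(5,-5)=1 g(5,-3)=5 g(5,-1)=10 g(5,1)=10 g(5,3)=5 g(5,5)=1
t=6: g(6,-6)=1 g(6,-4)=6 g(6,-2)=15 g(6,0)=20 g(6,2)=15 g(6,4)=6
t=7: g(7,-7)=1 g(7,-5)=7 g(7,-3)=21 g(7,-1)=35 g(7,1)=35 g(7,3)=21 g(7,5)=6
t=8: g(8,-8)=1 g(8,-6)=8 g(8,-4)=28 g(8,-2)=56 g(8,0)=70 g(8,2)=56 g(8,4)=27
t=9: g(9,-9)=1 g(9,-7)=9 g(9,-5)=36 g(9,-3)=84 g(9,-1)=126 g(9,1)=126 g(9,3)=83 g(9,5)=27
t=10: g(10,-10)=1 g(10,-8)=10 g(10,-6)=45 g(10,-4)=120 g(10,-2)=210 g(10,0)=252 g(10,2)=209 g(10,4)=110
t=11: g(11,-11)=1 g(11,-9)=11 g(11,-7)=55 g(11,-5)=165 g(11,-3)=330 g(11,-1)=462 g(11,1)=461 g(11,3)=319 g(11,5)=110
t=12: g(12,-12)=1 g(12,-10)=12 g(12,-8)=66 g(12,-6)=220 g(12,-4)=495 g(12,-2)=792 g(12,0)=923 g(12,2)=780 g(12,4)=429
t=13: g(13,-13)=1 g(13,-11)=13 g(13,-9)=78 g(13,-7)=286 g(13,-5)=715 g(13,-3)=1287 g(13,-1)=1715 g(13,1)=1703 g(13,3)=1209 g(13,5)=429
t=14: g(14,-14)=1 g(14,-12)=14 g(14,-10)=91 g(14,-8)=364 g(14,-6)=1001 g(14,-4)=2002 g(14,-2)=3002 g(14,0)=3418 g(14,2)=2912 g(14,4)=1638
t=15: g(15,-15)=1 g(15,-13)=15 g(15,-11)=105 g(15,-9)=455 g(15,-7)=1365 g(15,-5)=3003 g(15,-3)=5004 g(15,-1)=6420 g(15,1)=6330 g(15,3)=4550 g(15,5)=1638
t=16: g(16,-16)=1 g(16,-14)=16 g(16,-12)=120 g(16,-10)=560 g(16,-8)=1820 g(16,-6)=4368 g(16,-4)=8007 g(16,-2)=11424 g(16,0)=12750 g(16,2)=10880 g(16,4)=6188
t=17: g(17,-17)=1 g(17,-15)=17 g(17,-13)=136 g(17,-11)=680 g(17,-9)=2380 g(17,-7)=6188 g(17,-5)=12375 g(17,-3)=19431 g(17,-1)=24174 g(17,1)=23630 g(17,3)=17068 g(17,5)=6188
t=18: g(18,-18)=1 g(18,-16)=18 g(18,-14)=153 g(18,-12)=816 g(18,-10)=3060 g(18,-8)=8568 g(18,-6)=18563 g(18,-4)=31806 g(18,-2)=43605 g(18,0)=47804 g(18,2)=40698 g(18,4)=23256
t=19: g(19,-19)=1 g(19,-17)=19 g(19,-15)=171 g(19,-13)=969 g(19,-11)=3876 g(19,-9)=11628 g(19,-7)=27131 g(19,-5)=50369 g(19,-3)=75411 g(19,-1)=91409 g(19,1)=88502 g(19,3)=63954 g(19,5)=23256
t=20: g(20,-20)=1 g(20,-18)=20 g(20,-16)=190 g(20,-14)=1140 g(20,-12)=4845 g(20,-10)=15504 g(20,-8)=38759 g(20,-6)=77500 g(20,-4)=125780 g(20,-2)=166820 g(20,0)=179911 g(20,2)=152456 g(20,4)=87210
t=21: g(21,-21)=1 g(21,-19)=21 g(21,-17)=210 g(21,-15)=1330 g(21,-13)=5985 g(21,-11)=20349 g(21,-9)=54263 g(21,-7)=116259 g(21,-5)=203280 g(21,-3)=292600 g(21,-1)=346731 g(21,1)=332367 g(21,3)=239666 g(21,5)=87210
t=22: g(22,-22)=1 g(22,-20)=22 g(22,-18)=231 g(22,-16)=1540 g(22,-14)=7315 g(22,-12)=26334 g(22,-10)=74612 g(22,-8)=170522 g(22,-6)=319539 g(22,-4)=495880 g(22,-2)=639331 g(22,0)=679098 g(22,2)=572033 g(22,4)=326876
t=23: g(23,-23)=1 g(23,-21)=23 g(23,-19)=253 g(23,-17)=1771 g(23,-15)=8855 g(23,-13)=33649 g(23,-11)=100946 g(23,-9)=245134 g(23,-7)=490061 g(23,-5)=815419 g(23,-3)=1135211 g(23,-1)=1318429 g(23,1)=1251131 g(23,3)=898909 g(23,5)=326876
t=24: g(24,-24)=1 g(24,-22)=24 g(24,-20)=276 g(24,-18)=2024 g(24,-16)=10626 g(24,-14)=42504 g(24,-12)=134595 g(24,-10)=346080 g(24,-8)=735195 g(24,-6)=1305480 g(24,-4)=1950630 g(24,-2)=2453640 g(24,0)=2569560 g(24,2)=2150040 g(24,4)=1225785
t=25: g(25,-25)=1 g(25,-23)=25 g(25,-21)=300 g(25,-19)=2300 g(25,-17)=12650 g(25,-15)=53130 g(25,-13)=177099 g(25,-11)=480675 g(25,-9)=1081275 g(25,-7)=2040675 g(25,-5)=3256110 g(25,-3)=4404270 g(25,-1)=5023200 g(25,1)=4719600 g(25,3)=3375825 g(25,5)=1225785
t=26: g(26,-26)=1 g(26,-24)=26 g(26,-22)=325 g(26,-20)=2600 g(26,-18)=14950 g(26,-16)=65780 g(26,-14)=230229 g(26,-12)=657774 g(26,-10)=1561950 g(26,-8)=3121950 g(26,-6)=5296785 g(26,-4)=7660380 g(26,-2)=9427470 g(26,0)=9742800 g(26,2)=8095425 g(26,4)=4601610
t=27: g(27,-27)=1 g(27,-25)=27 g(27,-23)=351 g(27,-21)=2925 g(27,-19)=17550 g(27,-17)=80730 g(27,-15)=296009 g(27,-13)=888003 g(27,-11)=2219724 g(27,-9)=4683900 g(27,-7)=8418735 g(27,-5)=12957165 g(27,-3)=17087850 g(27,-1)=19170270 g(27,1)=17838225 g(27,3)=12697035 g(27,5)=4601610
t=28: g(28,-28)=1 g(28,-26)=28 g(28,-24)=378 g(28,-22)=3276 g(28,-20)=20475 g(28,-18)=98280 g(28,-16)=376739 g(28,-14)=1184012 g(28,-12)=3107727 g(28,-10)=6903624 g(28,-8)=13102635 g(28,-6)=21375900 g(28,-4)=30045015 g(28,-2)=36258120 g(28,0)=37008495 g(28,2)=30535260 g(28,4)=17298645
t=29: g(29,-29)=1 g(29,-27)=29 g(29,-25)=406 g(29,-23)=3654 g(29,-21)=23751 g(29,-19)=118755 g(29,-17)=475019 g(29,-15)=1560751 g(29,-13)=4291739 g(29,-11)=10011351 g(29,-9)=20006259 g(29,-7)=34478535 g(29,-5)=51420915 g(29,-3)=66303135 g(29,-1)=73266615 g(29,1)=67543755 g(29,3)=47833905 g(29,5)=17298645
t=30: g(30,-30)=1 g(30,-28)=30 g(30,-26)=435 g(30,-24)=4060 g(30,-22)=27405 g(30,-20)=142506 g(30,-18)=593774 g(30,-16)=2035770 g(30,-14)=5852490 g(30,-12)=14303090 g(30,-10)=30017610 g(30,-8)=54484794 g(30,-6)=85899450 g(30,-4)=117724050 g(30,-2)=139569750 g(30,0)=140810370 g(30,2)=115377660 g(30,4)=65132550
Paths never hitting 6: Σ_s g(30,s) = 771975795
Paths hitting 6: 2^30 - 771975795 = 301766029
P = 301766029/1073741824 = 301766029/1073741824

Answer: 301766029/1073741824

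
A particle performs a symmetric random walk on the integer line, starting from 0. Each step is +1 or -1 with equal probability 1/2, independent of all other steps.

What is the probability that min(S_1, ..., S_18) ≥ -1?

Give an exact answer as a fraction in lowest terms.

Let f(t,s) = #length-t paths at position s with S_1..S_t all ≥ -1.
f(t,s) = f(t-1,s-1) + f(t-1,s+1) for s ≥ -1; f(t,s) = 0 for s < -1.
t=0: f(0,0)=1
t=1: f(1,-1)=1 f(1,1)=1
t=2: f(2,0)=2 f(2,2)=1
t=3: f(3,-1)=2 f(3,1)=3 f(3,3)=1
t=4: f(4,0)=5 f(4,2)=4 f(4,4)=1
t=5: f(5,-1)=5 f(5,1)=9 f(5,3)=5 f(5,5)=1
t=6: f(6,0)=14 f(6,2)=14 f(6,4)=6 f(6,6)=1
t=7: f(7,-1)=14 f(7,1)=28 f(7,3)=20 f(7,5)=7 f(7,7)=1
t=8: f(8,0)=42 f(8,2)=48 f(8,4)=27 f(8,6)=8 f(8,8)=1
t=9: f(9,-1)=42 f(9,1)=90 f(9,3)=75 f(9,5)=35 f(9,7)=9 f(9,9)=1
t=10: f(10,0)=132 f(10,2)=165 f(10,4)=110 f(10,6)=44 f(10,8)=10 f(10,10)=1
t=11: f(11,-1)=132 f(11,1)=297 f(11,3)=275 f(11,5)=154 f(11,7)=54 f(11,9)=11 f(11,11)=1
t=12: f(12,0)=429 f(12,2)=572 f(12,4)=429 f(12,6)=208 f(12,8)=65 f(12,10)=12 f(12,12)=1
t=13: f(13,-1)=429 f(13,1)=1001 f(13,3)=1001 f(13,5)=637 f(13,7)=273 f(13,9)=77 f(13,11)=13 f(13,13)=1
t=14: f(14,0)=1430 f(14,2)=2002 f(14,4)=1638 f(14,6)=910 f(14,8)=350 f(14,10)=90 f(14,12)=14 f(14,14)=1
t=15: f(15,-1)=1430 f(15,1)=3432 f(15,3)=3640 f(15,5)=2548 f(15,7)=1260 f(15,9)=440 f(15,11)=104 f(15,13)=15 f(15,15)=1
t=16: f(16,0)=4862 f(16,2)=7072 f(16,4)=6188 f(16,6)=3808 f(16,8)=1700 f(16,10)=544 f(16,12)=119 f(16,14)=16 f(16,16)=1
t=17: f(17,-1)=4862 f(17,1)=11934 f(17,3)=13260 f(17,5)=9996 f(17,7)=5508 f(17,9)=2244 f(17,11)=663 f(17,13)=135 f(17,15)=17 f(17,17)=1
t=18: f(18,0)=16796 f(18,2)=25194 f(18,4)=23256 f(18,6)=15504 f(18,8)=7752 f(18,10)=2907 f(18,12)=798 f(18,14)=152 f(18,16)=18 f(18,18)=1
Σ_s f(18,s) = 92378
P = 92378/262144 = 46189/131072

Answer: 46189/131072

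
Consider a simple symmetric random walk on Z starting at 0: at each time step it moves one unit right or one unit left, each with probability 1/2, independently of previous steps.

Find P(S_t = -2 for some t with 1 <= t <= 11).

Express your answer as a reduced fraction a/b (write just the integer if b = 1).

Answer: 281/512

Derivation:
Count via complement. Let g(t,s) = #length-t paths at position s with S_1..S_t all ≠ -2.
g(t,s) = g(t-1,s-1) + g(t-1,s+1) for s ≠ -2; g(t,-2) = 0.
t=0: g(0,0)=1
t=1: g(1,-1)=1 g(1,1)=1
t=2: g(2,0)=2 g(2,2)=1
t=3: g(3,-1)=2 g(3,1)=3 g(3,3)=1
t=4: g(4,0)=5 g(4,2)=4 g(4,4)=1
t=5: g(5,-1)=5 g(5,1)=9 g(5,3)=5 g(5,5)=1
t=6: g(6,0)=14 g(6,2)=14 g(6,4)=6 g(6,6)=1
t=7: g(7,-1)=14 g(7,1)=28 g(7,3)=20 g(7,5)=7 g(7,7)=1
t=8: g(8,0)=42 g(8,2)=48 g(8,4)=27 g(8,6)=8 g(8,8)=1
t=9: g(9,-1)=42 g(9,1)=90 g(9,3)=75 g(9,5)=35 g(9,7)=9 g(9,9)=1
t=10: g(10,0)=132 g(10,2)=165 g(10,4)=110 g(10,6)=44 g(10,8)=10 g(10,10)=1
t=11: g(11,-1)=132 g(11,1)=297 g(11,3)=275 g(11,5)=154 g(11,7)=54 g(11,9)=11 g(11,11)=1
Paths never hitting -2: Σ_s g(11,s) = 924
Paths hitting -2: 2^11 - 924 = 1124
P = 1124/2048 = 281/512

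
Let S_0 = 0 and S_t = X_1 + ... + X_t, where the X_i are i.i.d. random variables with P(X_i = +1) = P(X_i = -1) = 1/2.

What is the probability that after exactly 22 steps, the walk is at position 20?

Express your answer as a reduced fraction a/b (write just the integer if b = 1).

To reach position 20 after 22 steps: need 21 steps of +1 and 1 of -1.
Favorable paths: C(22,21) = 22
Total paths: 2^22 = 4194304
P = 22/4194304 = 11/2097152

Answer: 11/2097152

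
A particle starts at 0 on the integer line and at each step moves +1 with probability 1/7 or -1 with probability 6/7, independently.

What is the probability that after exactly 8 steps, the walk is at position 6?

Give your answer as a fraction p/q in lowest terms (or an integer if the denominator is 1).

Answer: 48/5764801

Derivation:
To reach position 6 after 8 steps: need 7 steps of +1 and 1 step of -1.
Number of such sequences: C(8,7) = 8
Each has probability (1/7)^7 · (6/7)^1 = 6/5764801
P = 8 · 6/5764801 = 48/5764801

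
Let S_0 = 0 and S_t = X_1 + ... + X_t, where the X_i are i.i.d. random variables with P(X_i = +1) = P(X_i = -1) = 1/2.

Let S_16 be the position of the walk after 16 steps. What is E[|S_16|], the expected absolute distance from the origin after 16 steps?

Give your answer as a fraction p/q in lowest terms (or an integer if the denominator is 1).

S_16 takes values m ≡ 0 (mod 2) with |m| ≤ 16; P(S_16=m) = C(16,(16+m)/2)/2^16.
Total paths: 2^16 = 65536
Distribution: P(S=-16)=1/65536, P(S=-14)=16/65536, P(S=-12)=120/65536, P(S=-10)=560/65536, P(S=-8)=1820/65536, P(S=-6)=4368/65536, P(S=-4)=8008/65536, P(S=-2)=11440/65536, P(S=0)=12870/65536, P(S=2)=11440/65536, P(S=4)=8008/65536, P(S=6)=4368/65536, P(S=8)=1820/65536, P(S=10)=560/65536, P(S=12)=120/65536, P(S=14)=16/65536, P(S=16)=1/65536
E[|S_16|] = Σ_m |m|·P(S_16=m) = 205920/65536 = 6435/2048

Answer: 6435/2048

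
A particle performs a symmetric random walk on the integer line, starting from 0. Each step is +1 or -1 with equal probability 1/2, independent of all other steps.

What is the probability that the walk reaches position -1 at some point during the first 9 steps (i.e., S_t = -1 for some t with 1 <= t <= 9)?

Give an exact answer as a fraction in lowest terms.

Count via complement. Let g(t,s) = #length-t paths at position s with S_1..S_t all ≠ -1.
g(t,s) = g(t-1,s-1) + g(t-1,s+1) for s ≠ -1; g(t,-1) = 0.
t=0: g(0,0)=1
t=1: g(1,1)=1
t=2: g(2,0)=1 g(2,2)=1
t=3: g(3,1)=2 g(3,3)=1
t=4: g(4,0)=2 g(4,2)=3 g(4,4)=1
t=5: g(5,1)=5 g(5,3)=4 g(5,5)=1
t=6: g(6,0)=5 g(6,2)=9 g(6,4)=5 g(6,6)=1
t=7: g(7,1)=14 g(7,3)=14 g(7,5)=6 g(7,7)=1
t=8: g(8,0)=14 g(8,2)=28 g(8,4)=20 g(8,6)=7 g(8,8)=1
t=9: g(9,1)=42 g(9,3)=48 g(9,5)=27 g(9,7)=8 g(9,9)=1
Paths never hitting -1: Σ_s g(9,s) = 126
Paths hitting -1: 2^9 - 126 = 386
P = 386/512 = 193/256

Answer: 193/256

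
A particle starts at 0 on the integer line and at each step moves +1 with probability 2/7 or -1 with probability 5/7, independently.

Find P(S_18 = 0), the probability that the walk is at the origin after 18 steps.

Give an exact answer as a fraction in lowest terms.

To be at 0 after 18 steps: need exactly 9 steps of +1 and 9 of -1.
Number of such sequences: C(18,9) = 48620
Each has probability (2/7)^9 · (5/7)^9 = 1000000000/1628413597910449
P = 48620 · 1000000000/1628413597910449 = 48620000000000/1628413597910449

Answer: 48620000000000/1628413597910449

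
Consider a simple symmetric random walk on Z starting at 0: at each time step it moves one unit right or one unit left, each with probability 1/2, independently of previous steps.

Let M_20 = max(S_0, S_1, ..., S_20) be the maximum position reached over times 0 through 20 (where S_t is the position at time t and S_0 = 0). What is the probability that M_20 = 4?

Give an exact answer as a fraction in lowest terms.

Let M_20 = max(S_0,...,S_20). Use the reflection principle: for j ≥ 1, #{paths with M_20 ≥ j} = #{S_20 ≥ j} + #{S_20 ≥ j+1}.
By reflection, #{M_20 ≥ 4} = #{S_20 ≥ 4} + #{S_20 ≥ 5} = 263950 + 137980 = 401930.
#{M_20 ≥ 5} = #{S_20 ≥ 5} + #{S_20 ≥ 6} = 137980 + 137980 = 275960.
#{M_20 = 4} = 401930 - 275960 = 125970.
P(M_20 = 4) = 125970/1048576 = 62985/524288

Answer: 62985/524288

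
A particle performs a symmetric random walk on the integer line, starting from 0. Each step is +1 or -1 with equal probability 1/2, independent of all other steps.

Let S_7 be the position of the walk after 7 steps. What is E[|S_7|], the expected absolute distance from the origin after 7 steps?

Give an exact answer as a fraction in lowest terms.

S_7 takes values m ≡ 1 (mod 2) with |m| ≤ 7; P(S_7=m) = C(7,(7+m)/2)/2^7.
Total paths: 2^7 = 128
Distribution: P(S=-7)=1/128, P(S=-5)=7/128, P(S=-3)=21/128, P(S=-1)=35/128, P(S=1)=35/128, P(S=3)=21/128, P(S=5)=7/128, P(S=7)=1/128
E[|S_7|] = Σ_m |m|·P(S_7=m) = 280/128 = 35/16

Answer: 35/16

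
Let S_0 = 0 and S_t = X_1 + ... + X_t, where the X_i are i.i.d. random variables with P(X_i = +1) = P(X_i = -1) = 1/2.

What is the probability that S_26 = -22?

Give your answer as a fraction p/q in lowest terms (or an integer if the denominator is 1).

To reach position -22 after 26 steps: need 2 steps of +1 and 24 of -1.
Favorable paths: C(26,2) = 325
Total paths: 2^26 = 67108864
P = 325/67108864 = 325/67108864

Answer: 325/67108864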